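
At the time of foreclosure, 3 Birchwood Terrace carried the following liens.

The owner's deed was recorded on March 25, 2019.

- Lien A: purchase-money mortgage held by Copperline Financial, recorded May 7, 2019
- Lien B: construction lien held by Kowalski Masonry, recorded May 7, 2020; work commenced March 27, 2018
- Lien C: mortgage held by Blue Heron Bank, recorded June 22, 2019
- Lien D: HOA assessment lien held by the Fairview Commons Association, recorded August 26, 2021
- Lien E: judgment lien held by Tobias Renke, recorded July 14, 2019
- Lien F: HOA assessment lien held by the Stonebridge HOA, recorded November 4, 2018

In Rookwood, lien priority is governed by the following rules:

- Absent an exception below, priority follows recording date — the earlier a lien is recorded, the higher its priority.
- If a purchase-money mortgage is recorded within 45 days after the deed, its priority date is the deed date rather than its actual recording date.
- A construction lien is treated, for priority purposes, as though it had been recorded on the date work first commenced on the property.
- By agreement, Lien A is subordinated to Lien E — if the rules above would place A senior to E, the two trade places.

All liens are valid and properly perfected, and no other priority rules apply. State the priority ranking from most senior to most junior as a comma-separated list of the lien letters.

B, F, E, C, A, D

Adjusting effective dates: A's effective date is the deed date, March 25, 2019; B is treated as recorded March 27, 2018, the work-commencement date.
By effective date, earliest first: B (March 27, 2018), F (November 4, 2018), A (March 25, 2019), C (June 22, 2019), E (July 14, 2019), D (August 26, 2021).
A is senior to E before the subordination, so the two trade places.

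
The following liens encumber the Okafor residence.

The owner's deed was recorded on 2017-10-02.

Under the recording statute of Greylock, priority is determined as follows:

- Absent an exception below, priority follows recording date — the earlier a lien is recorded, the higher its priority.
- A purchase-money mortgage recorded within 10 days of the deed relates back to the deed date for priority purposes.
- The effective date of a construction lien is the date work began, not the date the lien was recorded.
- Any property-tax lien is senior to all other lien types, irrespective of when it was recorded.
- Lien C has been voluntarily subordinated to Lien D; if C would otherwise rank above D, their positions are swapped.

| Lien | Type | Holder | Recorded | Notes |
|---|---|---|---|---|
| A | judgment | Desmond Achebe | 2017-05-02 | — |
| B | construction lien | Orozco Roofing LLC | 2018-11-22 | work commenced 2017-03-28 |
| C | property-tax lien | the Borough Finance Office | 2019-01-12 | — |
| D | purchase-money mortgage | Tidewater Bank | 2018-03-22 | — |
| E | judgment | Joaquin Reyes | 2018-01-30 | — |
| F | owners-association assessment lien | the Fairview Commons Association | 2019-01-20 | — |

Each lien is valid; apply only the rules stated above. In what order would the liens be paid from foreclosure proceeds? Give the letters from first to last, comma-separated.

Effective dates: B is treated as recorded 2017-03-28, the work-commencement date; D missed the 10-day window (171 days after the deed), so its recording date stands.
C, as a property-tax lien, has superpriority and ranks first.
The other liens, earliest effective date first: B (2017-03-28), A (2017-05-02), E (2018-01-30), D (2018-03-22), F (2019-01-20).
The subordination applies — C was senior to D — so C and D swap.

D, B, A, E, C, F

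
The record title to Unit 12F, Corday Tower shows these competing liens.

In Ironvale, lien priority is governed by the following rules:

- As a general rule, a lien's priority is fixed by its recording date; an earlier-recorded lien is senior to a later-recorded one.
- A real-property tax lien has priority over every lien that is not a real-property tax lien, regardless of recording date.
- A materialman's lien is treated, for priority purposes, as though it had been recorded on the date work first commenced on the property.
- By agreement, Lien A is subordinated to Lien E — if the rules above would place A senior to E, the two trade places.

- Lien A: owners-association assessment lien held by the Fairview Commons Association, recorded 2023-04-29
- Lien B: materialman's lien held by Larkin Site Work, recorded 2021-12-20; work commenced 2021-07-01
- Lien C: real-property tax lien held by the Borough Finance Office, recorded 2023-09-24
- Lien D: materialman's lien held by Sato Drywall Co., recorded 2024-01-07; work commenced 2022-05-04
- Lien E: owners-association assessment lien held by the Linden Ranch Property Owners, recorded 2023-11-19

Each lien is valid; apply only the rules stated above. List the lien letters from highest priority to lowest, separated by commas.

C, B, D, E, A

Adjusting effective dates: B's effective date is 2021-07-01, when work began; D is treated as recorded 2022-05-04, the work-commencement date.
As a real-property tax lien, C is senior to every other lien.
Among the remaining liens, by effective date: B (2021-07-01), D (2022-05-04), A (2023-04-29), E (2023-11-19).
A is senior to E before the subordination, so the two trade places.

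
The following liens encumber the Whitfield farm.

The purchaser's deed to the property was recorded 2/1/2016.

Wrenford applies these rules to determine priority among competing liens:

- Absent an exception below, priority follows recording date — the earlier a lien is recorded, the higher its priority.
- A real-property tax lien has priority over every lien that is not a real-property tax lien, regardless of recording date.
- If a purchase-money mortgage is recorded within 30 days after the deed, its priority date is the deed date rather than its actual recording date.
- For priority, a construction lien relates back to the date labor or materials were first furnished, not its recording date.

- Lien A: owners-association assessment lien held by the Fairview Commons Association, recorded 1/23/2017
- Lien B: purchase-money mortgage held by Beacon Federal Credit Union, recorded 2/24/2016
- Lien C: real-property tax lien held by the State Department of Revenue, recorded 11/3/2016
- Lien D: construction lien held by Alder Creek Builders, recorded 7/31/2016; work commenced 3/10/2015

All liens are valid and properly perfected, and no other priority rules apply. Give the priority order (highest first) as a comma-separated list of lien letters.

C, D, B, A

First, effective dates: B's effective date is the deed date, 2/1/2016; D's effective date is 3/10/2015, when work began.
C, as a real-property tax lien, has superpriority and ranks first.
Ordering the rest by effective date: D (3/10/2015), B (2/1/2016), A (1/23/2017).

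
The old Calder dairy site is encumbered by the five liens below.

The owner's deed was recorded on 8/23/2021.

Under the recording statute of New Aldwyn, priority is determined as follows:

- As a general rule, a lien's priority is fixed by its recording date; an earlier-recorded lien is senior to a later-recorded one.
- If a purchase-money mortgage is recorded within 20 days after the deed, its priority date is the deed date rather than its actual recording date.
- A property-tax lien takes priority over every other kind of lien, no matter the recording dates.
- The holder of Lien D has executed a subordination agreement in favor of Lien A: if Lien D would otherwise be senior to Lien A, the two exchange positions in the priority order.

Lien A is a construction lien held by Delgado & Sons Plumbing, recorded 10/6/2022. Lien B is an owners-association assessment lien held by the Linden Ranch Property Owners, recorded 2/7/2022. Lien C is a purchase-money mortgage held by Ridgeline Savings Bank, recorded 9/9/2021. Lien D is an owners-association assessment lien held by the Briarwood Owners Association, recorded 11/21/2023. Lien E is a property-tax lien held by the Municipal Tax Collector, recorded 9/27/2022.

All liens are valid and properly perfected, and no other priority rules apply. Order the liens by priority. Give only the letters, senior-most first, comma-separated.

E, C, B, A, D

Effective dates: C relates back to the deed date 8/23/2021.
E, as a property-tax lien, has superpriority and ranks first.
The other liens, earliest effective date first: C (8/23/2021), B (2/7/2022), A (10/6/2022), D (11/21/2023).
D already ranks below A; the subordination has no effect.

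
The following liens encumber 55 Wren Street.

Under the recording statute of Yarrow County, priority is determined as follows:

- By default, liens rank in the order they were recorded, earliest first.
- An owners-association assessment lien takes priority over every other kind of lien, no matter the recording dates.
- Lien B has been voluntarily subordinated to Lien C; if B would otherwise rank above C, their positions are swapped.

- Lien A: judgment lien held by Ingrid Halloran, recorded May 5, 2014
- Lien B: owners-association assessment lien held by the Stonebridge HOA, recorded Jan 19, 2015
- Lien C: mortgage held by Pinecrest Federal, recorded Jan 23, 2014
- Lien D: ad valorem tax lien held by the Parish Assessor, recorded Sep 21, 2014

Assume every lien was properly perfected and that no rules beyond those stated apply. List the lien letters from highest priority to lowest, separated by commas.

C, B, A, D

B, as an owners-association assessment lien, has superpriority and ranks first.
Among the remaining liens, by effective date: C (Jan 23, 2014), A (May 5, 2014), D (Sep 21, 2014).
B is senior to C before the subordination, so the two trade places.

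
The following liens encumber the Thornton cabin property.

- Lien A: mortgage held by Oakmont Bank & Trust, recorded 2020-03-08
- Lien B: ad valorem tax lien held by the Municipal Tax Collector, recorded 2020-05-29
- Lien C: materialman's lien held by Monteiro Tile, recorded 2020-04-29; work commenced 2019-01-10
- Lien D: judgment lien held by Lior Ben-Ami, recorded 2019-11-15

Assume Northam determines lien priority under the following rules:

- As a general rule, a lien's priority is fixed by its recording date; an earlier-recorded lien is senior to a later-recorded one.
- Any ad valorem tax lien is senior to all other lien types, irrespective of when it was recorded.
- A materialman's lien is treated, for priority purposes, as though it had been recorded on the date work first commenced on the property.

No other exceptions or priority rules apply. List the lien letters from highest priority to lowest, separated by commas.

Effective dates after the stated exceptions: C's effective date is 2019-01-10, when work began.
As an ad valorem tax lien, B is senior to every other lien.
Remaining liens by effective date: C (2019-01-10), D (2019-11-15), A (2020-03-08).

B, C, D, A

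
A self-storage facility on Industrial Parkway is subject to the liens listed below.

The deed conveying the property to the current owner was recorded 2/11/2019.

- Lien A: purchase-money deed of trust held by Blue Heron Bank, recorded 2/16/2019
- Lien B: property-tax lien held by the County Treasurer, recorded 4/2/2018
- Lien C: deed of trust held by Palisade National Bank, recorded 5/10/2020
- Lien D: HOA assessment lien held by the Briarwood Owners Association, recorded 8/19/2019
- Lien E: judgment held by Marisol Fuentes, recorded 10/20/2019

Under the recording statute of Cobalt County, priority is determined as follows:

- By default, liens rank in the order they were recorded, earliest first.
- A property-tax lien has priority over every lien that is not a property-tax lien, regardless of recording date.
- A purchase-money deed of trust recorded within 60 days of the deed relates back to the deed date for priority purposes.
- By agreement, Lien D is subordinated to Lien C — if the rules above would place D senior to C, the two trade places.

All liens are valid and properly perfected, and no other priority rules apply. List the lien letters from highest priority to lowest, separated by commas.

B, A, C, E, D

Adjusting effective dates: A relates back to the deed date 2/11/2019.
B is a property-tax lien and takes priority over every other lien.
The other liens, earliest effective date first: A (2/11/2019), D (8/19/2019), E (10/20/2019), C (5/10/2020).
D would otherwise be senior to C, so under the subordination agreement D and C exchange positions.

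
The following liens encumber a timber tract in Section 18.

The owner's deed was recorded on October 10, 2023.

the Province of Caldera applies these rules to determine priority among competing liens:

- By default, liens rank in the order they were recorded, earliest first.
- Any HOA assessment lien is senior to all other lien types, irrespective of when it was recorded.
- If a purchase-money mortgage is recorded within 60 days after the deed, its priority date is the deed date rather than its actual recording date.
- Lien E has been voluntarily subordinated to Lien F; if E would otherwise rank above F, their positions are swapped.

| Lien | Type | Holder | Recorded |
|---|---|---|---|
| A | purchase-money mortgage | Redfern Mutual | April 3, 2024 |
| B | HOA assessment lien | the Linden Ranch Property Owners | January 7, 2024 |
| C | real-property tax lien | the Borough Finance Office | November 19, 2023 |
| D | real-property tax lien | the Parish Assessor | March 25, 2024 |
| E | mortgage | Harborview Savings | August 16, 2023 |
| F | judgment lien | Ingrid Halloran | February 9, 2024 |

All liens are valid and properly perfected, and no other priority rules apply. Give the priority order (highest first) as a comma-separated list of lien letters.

First, effective dates: A was recorded 176 days after the deed — beyond 60 days — so no relation-back applies.
B is an HOA assessment lien, so it outranks all other liens regardless of date.
Remaining liens by effective date: E (August 16, 2023), C (November 19, 2023), F (February 9, 2024), D (March 25, 2024), A (April 3, 2024).
Because E would otherwise rank above F, the subordination swaps them.

B, F, C, E, D, A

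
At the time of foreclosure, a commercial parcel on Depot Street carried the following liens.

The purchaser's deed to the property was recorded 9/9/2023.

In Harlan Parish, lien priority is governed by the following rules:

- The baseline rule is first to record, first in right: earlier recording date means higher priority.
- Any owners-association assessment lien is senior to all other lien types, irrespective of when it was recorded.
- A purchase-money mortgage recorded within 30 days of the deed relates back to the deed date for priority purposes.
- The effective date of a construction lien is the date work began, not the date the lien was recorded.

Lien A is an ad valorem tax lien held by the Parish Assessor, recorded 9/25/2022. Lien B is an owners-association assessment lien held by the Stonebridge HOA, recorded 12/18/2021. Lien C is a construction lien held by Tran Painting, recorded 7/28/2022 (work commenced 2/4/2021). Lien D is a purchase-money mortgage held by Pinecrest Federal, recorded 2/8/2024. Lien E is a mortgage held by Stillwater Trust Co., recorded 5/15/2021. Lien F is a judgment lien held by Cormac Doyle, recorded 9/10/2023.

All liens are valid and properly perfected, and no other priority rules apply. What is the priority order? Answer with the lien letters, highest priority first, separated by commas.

First, effective dates: C's effective date is 2/4/2021, when work began; D missed the 30-day window (152 days after the deed), so its recording date stands.
B, as an owners-association assessment lien, has superpriority and ranks first.
Among the remaining liens, by effective date: C (2/4/2021), E (5/15/2021), A (9/25/2022), F (9/10/2023), D (2/8/2024).

B, C, E, A, F, D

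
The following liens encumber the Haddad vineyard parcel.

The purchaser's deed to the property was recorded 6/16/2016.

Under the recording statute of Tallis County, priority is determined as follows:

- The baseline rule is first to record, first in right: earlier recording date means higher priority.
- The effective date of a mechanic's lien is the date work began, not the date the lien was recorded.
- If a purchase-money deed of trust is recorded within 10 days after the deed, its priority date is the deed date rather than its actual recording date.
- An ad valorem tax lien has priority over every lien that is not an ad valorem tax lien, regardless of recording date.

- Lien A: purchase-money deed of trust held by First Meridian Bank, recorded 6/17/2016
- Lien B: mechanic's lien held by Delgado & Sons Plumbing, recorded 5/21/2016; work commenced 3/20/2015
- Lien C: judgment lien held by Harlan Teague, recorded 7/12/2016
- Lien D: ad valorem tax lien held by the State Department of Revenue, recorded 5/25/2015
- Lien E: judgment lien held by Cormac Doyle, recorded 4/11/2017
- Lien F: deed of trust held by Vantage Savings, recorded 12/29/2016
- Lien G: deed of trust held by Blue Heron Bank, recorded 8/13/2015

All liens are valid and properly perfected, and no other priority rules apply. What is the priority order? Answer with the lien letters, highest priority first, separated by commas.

D, B, G, A, C, F, E

Effective dates: A relates back to the deed date 6/16/2016; B's effective date is 3/20/2015, when work began.
D is an ad valorem tax lien, so it outranks all other liens regardless of date.
Among the remaining liens, by effective date: B (3/20/2015), G (8/13/2015), A (6/16/2016), C (7/12/2016), F (12/29/2016), E (4/11/2017).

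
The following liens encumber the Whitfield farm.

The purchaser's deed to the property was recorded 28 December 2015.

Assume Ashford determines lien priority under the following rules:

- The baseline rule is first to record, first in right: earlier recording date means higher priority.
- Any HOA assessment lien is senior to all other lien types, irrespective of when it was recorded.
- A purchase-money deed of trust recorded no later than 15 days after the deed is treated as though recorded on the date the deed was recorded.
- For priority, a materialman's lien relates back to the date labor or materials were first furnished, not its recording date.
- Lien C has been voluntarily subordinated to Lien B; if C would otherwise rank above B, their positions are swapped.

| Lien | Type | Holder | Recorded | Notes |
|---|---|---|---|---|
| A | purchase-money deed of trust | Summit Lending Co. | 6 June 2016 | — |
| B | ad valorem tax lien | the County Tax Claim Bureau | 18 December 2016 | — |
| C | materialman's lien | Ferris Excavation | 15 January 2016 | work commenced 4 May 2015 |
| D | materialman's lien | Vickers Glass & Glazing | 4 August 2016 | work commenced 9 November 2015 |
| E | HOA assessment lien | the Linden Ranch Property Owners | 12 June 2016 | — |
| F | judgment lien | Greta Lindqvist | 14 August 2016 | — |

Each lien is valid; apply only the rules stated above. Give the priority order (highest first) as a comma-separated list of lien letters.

Effective dates: A was recorded 161 days after the deed, outside the 15-day window, so it keeps its recording date; C's effective date is 4 May 2015, when work began; D is treated as recorded 9 November 2015, the work-commencement date.
E is an HOA assessment lien and takes priority over every other lien.
Among the remaining liens, by effective date: C (4 May 2015), D (9 November 2015), A (6 June 2016), F (14 August 2016), B (18 December 2016).
C is senior to B before the subordination, so the two trade places.

E, B, D, A, F, C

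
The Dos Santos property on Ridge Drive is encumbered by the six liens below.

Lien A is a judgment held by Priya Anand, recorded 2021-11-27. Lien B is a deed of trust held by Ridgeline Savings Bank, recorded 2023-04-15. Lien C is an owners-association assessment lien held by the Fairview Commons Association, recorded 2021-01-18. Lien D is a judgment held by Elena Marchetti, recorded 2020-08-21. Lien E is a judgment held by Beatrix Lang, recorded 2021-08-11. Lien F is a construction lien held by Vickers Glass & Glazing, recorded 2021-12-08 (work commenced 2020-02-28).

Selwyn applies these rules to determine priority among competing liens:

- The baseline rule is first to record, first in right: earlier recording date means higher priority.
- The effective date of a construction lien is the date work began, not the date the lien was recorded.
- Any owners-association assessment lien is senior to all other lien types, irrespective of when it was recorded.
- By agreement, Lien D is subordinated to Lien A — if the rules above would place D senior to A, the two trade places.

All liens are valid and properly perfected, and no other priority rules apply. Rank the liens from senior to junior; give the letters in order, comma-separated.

Effective dates after the stated exceptions: F's effective date is 2020-02-28, when work began.
C, as an owners-association assessment lien, has superpriority and ranks first.
The other liens, earliest effective date first: F (2020-02-28), D (2020-08-21), E (2021-08-11), A (2021-11-27), B (2023-04-15).
D is senior to A before the subordination, so the two trade places.

C, F, A, E, D, B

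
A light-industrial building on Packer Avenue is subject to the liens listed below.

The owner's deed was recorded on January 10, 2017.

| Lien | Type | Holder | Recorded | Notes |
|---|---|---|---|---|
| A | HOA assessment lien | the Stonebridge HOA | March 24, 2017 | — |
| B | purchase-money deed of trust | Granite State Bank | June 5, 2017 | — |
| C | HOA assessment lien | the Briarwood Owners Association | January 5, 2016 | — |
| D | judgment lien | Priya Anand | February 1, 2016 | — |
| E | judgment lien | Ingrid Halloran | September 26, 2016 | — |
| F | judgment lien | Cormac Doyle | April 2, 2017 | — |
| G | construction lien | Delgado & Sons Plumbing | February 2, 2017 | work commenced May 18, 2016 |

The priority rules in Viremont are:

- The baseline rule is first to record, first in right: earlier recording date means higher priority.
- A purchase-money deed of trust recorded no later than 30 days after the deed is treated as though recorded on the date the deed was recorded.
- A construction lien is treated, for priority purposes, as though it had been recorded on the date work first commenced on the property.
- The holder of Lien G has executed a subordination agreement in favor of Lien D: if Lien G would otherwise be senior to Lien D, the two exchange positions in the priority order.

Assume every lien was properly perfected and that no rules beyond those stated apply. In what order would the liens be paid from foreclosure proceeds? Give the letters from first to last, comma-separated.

Adjusting effective dates: B missed the 30-day window (146 days after the deed), so its recording date stands; G is treated as recorded May 18, 2016, the work-commencement date.
By effective date, earliest first: C (January 5, 2016), D (February 1, 2016), G (May 18, 2016), E (September 26, 2016), A (March 24, 2017), F (April 2, 2017), B (June 5, 2017).
G already ranks below D; the subordination has no effect.

C, D, G, E, A, F, B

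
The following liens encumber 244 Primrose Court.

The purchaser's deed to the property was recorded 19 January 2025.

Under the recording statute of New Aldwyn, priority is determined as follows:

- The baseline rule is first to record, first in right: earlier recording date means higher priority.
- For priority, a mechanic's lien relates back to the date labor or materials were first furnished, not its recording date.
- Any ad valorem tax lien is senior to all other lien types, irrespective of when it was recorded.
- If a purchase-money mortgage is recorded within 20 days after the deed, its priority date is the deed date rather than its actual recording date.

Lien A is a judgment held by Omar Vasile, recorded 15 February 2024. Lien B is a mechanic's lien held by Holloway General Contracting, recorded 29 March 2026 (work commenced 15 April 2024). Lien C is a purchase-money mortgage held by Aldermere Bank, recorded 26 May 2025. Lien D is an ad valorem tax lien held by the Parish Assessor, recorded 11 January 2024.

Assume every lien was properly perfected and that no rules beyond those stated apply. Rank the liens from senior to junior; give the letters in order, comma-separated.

D, A, B, C

Effective dates after the stated exceptions: B is treated as recorded 15 April 2024, the work-commencement date; C was recorded 127 days after the deed — beyond 20 days — so no relation-back applies.
D is an ad valorem tax lien and takes priority over every other lien.
The other liens, earliest effective date first: A (15 February 2024), B (15 April 2024), C (26 May 2025).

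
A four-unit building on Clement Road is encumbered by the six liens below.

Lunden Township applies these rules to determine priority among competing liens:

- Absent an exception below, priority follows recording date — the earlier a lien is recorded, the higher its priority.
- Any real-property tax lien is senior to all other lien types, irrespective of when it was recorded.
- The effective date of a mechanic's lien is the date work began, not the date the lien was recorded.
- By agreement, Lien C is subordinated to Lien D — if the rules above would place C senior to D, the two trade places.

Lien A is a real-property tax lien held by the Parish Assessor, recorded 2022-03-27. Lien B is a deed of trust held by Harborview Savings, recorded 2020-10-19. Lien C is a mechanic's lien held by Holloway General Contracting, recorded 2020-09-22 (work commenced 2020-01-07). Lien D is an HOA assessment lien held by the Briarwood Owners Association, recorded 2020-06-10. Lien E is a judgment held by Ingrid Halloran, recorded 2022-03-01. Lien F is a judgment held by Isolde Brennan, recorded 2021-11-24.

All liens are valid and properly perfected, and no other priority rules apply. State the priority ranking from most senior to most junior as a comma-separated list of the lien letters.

Effective dates after the stated exceptions: C is treated as recorded 2020-01-07, the work-commencement date.
A is a real-property tax lien and takes priority over every other lien.
The other liens, earliest effective date first: C (2020-01-07), D (2020-06-10), B (2020-10-19), F (2021-11-24), E (2022-03-01).
The subordination applies — C was senior to D — so C and D swap.

A, D, C, B, F, E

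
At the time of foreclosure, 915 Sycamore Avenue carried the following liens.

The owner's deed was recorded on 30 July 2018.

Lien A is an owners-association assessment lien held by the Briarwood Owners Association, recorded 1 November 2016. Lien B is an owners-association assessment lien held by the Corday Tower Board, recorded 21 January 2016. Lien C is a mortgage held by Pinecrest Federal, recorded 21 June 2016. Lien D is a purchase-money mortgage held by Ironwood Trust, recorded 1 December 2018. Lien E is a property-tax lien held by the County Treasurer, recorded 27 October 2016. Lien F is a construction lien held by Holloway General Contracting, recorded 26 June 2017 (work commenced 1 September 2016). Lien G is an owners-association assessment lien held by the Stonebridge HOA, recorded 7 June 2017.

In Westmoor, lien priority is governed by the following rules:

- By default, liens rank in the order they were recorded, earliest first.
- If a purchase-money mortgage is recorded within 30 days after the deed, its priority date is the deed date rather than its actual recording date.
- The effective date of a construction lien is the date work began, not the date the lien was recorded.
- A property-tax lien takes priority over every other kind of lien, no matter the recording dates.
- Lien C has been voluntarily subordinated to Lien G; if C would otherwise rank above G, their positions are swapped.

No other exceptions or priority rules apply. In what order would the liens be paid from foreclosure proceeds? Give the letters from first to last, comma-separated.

E, B, G, F, A, C, D

Effective dates: D was recorded 124 days after the deed — beyond 30 days — so no relation-back applies; F's effective date is 1 September 2016, when work began.
E, as a property-tax lien, has superpriority and ranks first.
The other liens, earliest effective date first: B (21 January 2016), C (21 June 2016), F (1 September 2016), A (1 November 2016), G (7 June 2017), D (1 December 2018).
C would otherwise be senior to G, so under the subordination agreement C and G exchange positions.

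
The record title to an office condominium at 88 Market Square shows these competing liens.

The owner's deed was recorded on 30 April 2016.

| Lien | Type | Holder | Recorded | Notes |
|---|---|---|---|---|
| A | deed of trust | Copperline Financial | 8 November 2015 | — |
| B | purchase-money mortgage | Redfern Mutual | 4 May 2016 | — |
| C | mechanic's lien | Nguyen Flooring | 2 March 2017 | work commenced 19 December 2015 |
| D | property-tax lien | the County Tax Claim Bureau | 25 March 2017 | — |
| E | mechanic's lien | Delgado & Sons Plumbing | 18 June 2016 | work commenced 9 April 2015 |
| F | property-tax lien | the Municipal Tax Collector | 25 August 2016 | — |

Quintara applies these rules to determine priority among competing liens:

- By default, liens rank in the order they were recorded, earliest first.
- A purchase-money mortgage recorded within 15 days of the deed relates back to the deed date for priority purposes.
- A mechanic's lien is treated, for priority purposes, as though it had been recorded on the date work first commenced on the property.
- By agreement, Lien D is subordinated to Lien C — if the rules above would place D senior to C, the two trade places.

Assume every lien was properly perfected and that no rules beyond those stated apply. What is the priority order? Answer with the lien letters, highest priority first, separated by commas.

Effective dates: B was recorded within the 15-day window, so its effective date is the deed date 30 April 2016; C is treated as recorded 19 December 2015, the work-commencement date; E's effective date is 9 April 2015, when work began.
Ordering by effective date: E (9 April 2015), A (8 November 2015), C (19 December 2015), B (30 April 2016), F (25 August 2016), D (25 March 2017).
D is already junior to C, so the subordination agreement changes nothing.

E, A, C, B, F, D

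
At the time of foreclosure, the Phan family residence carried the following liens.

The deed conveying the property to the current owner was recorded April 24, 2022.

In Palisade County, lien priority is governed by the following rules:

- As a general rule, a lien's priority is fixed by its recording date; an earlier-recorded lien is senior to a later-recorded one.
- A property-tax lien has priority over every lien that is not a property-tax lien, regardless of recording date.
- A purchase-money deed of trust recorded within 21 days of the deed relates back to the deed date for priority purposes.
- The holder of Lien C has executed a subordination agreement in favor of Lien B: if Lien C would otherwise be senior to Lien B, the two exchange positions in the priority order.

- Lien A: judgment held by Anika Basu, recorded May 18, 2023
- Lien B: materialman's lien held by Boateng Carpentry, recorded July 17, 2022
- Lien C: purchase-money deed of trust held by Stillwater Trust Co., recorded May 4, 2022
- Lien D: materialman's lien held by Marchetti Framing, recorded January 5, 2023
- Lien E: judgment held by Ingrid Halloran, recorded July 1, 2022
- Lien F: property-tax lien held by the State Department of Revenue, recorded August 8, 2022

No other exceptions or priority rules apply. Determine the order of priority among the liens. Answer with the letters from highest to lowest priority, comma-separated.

F, B, E, C, D, A

First, effective dates: C was recorded within the 21-day window, so its effective date is the deed date April 24, 2022.
As a property-tax lien, F is senior to every other lien.
The other liens, earliest effective date first: C (April 24, 2022), E (July 1, 2022), B (July 17, 2022), D (January 5, 2023), A (May 18, 2023).
C would otherwise be senior to B, so under the subordination agreement C and B exchange positions.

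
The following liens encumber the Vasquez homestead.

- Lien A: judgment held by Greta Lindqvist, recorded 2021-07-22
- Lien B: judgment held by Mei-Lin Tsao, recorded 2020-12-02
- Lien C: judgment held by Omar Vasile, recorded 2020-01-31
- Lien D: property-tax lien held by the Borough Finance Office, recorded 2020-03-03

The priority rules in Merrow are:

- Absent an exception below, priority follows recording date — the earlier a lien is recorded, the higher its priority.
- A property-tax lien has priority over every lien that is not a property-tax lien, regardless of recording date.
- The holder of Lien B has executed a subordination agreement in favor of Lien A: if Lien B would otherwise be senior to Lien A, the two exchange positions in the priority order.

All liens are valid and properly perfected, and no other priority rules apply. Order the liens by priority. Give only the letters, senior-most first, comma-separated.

D is a property-tax lien, so it outranks all other liens regardless of date.
Among the remaining liens, by effective date: C (2020-01-31), B (2020-12-02), A (2021-07-22).
B would otherwise be senior to A, so under the subordination agreement B and A exchange positions.

D, C, A, B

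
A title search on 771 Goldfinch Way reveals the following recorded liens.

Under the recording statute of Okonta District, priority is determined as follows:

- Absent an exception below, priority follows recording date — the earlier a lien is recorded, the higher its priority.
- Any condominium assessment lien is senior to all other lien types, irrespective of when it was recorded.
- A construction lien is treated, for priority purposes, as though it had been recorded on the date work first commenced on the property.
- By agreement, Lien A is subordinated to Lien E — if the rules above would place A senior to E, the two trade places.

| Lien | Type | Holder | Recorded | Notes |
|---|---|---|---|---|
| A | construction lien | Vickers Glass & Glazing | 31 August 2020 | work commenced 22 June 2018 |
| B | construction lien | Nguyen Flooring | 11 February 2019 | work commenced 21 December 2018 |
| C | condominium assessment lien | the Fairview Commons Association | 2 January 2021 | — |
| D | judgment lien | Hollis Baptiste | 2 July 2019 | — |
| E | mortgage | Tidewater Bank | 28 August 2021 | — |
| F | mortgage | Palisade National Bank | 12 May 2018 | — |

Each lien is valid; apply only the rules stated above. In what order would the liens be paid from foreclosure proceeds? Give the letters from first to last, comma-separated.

C, F, E, B, D, A

First, effective dates: A's effective date is 22 June 2018, when work began; B relates back to 21 December 2018 (work commenced).
C, as a condominium assessment lien, has superpriority and ranks first.
Ordering the rest by effective date: F (12 May 2018), A (22 June 2018), B (21 December 2018), D (2 July 2019), E (28 August 2021).
A is senior to E before the subordination, so the two trade places.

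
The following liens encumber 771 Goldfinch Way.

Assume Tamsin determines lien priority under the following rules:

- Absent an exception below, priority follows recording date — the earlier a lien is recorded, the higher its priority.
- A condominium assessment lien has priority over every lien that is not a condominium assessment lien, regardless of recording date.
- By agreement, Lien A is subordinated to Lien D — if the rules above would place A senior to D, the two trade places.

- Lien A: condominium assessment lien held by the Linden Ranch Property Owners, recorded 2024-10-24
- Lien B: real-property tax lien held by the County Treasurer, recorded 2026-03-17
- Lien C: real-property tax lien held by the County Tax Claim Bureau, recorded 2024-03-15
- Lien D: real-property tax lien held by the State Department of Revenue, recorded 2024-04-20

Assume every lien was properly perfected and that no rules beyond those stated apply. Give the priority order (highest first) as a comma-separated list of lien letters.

D, C, A, B

As a condominium assessment lien, A is senior to every other lien.
Remaining liens by effective date: C (2024-03-15), D (2024-04-20), B (2026-03-17).
A would otherwise be senior to D, so under the subordination agreement A and D exchange positions.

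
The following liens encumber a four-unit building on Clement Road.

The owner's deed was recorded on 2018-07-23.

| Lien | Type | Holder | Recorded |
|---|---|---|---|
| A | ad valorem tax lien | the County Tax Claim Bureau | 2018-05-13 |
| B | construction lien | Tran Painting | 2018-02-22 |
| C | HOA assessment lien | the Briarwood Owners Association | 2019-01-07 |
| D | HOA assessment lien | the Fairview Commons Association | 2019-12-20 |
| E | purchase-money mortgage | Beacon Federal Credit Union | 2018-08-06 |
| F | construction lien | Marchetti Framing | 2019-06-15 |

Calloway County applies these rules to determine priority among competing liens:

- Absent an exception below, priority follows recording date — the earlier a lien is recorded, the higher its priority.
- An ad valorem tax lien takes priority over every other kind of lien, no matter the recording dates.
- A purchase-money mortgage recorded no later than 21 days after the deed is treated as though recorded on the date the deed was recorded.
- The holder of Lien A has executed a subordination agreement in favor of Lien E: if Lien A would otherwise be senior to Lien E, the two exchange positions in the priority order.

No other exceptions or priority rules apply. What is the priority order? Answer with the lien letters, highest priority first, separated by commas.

Effective dates after the stated exceptions: E relates back to the deed date 2018-07-23.
A is an ad valorem tax lien, so it outranks all other liens regardless of date.
Remaining liens by effective date: B (2018-02-22), E (2018-07-23), C (2019-01-07), F (2019-06-15), D (2019-12-20).
A is senior to E before the subordination, so the two trade places.

E, B, A, C, F, D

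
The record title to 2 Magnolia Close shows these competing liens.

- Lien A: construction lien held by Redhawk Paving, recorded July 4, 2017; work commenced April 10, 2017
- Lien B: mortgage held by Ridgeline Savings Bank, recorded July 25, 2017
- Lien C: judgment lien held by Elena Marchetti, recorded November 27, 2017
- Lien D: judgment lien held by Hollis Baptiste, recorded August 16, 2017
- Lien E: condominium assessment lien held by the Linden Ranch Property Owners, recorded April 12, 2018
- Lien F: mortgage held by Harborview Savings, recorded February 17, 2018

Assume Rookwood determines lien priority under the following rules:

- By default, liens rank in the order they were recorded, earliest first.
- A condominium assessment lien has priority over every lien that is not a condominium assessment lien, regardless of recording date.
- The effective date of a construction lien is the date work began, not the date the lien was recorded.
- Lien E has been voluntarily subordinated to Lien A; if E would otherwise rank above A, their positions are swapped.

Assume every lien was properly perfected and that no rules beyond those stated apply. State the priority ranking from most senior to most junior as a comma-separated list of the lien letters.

A, E, B, D, C, F

First, effective dates: A's effective date is April 10, 2017, when work began.
E, as a condominium assessment lien, has superpriority and ranks first.
Among the remaining liens, by effective date: A (April 10, 2017), B (July 25, 2017), D (August 16, 2017), C (November 27, 2017), F (February 17, 2018).
The subordination applies — E was senior to A — so E and A swap.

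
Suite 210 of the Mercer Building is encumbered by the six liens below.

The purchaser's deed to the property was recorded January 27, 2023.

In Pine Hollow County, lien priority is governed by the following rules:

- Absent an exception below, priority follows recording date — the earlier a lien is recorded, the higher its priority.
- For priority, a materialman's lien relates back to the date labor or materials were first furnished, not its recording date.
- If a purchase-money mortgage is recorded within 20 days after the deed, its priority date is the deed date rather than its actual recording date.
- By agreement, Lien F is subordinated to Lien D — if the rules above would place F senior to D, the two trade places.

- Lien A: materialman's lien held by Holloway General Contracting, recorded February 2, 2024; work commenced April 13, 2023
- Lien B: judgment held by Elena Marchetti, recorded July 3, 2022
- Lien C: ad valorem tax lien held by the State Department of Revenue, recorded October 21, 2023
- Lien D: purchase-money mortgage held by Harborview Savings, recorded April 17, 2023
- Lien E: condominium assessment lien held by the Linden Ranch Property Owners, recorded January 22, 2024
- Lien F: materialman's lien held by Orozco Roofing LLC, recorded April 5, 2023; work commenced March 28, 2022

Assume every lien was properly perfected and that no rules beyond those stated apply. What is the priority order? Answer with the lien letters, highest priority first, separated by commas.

Effective dates: A is treated as recorded April 13, 2023, the work-commencement date; D was recorded 80 days after the deed — beyond 20 days — so no relation-back applies; F is treated as recorded March 28, 2022, the work-commencement date.
Ordering by effective date: F (March 28, 2022), B (July 3, 2022), A (April 13, 2023), D (April 17, 2023), C (October 21, 2023), E (January 22, 2024).
F would otherwise be senior to D, so under the subordination agreement F and D exchange positions.

D, B, A, F, C, E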